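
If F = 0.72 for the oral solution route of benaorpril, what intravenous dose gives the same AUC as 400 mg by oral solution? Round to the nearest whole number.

Systemic exposure from an extravascular dose = F × D_ev, so the equivalent IV dose is F × D_ev.
D_iv = F × D_ev = 0.72 × 400 = 288 mg

D_iv = 288 mg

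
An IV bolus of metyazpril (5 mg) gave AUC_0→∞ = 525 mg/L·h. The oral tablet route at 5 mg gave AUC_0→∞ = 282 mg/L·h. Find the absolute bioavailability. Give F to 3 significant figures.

F = 0.537

F = (AUC_ev / D_ev) / (AUC_iv / D_iv)
  = (282/5) / (525/5)
  = 56.4 / 105 = 0.5371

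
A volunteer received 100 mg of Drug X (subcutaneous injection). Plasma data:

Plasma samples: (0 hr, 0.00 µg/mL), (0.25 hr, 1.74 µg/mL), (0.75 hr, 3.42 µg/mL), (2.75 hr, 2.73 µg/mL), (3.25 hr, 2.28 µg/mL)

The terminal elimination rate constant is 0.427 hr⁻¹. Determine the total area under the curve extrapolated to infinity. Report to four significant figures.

Trapezoidal AUC_0→3.25:
  [0→0.25]: (0.00+1.74)/2 × 0.25 = 0.2175
  [0.25→0.75]: (1.74+3.42)/2 × 0.5 = 1.29
  [0.75→2.75]: (3.42+2.73)/2 × 2 = 6.15
  [2.75→3.25]: (2.73+2.28)/2 × 0.5 = 1.2525
  Sum = 8.91 µg/mL·hr
Extrapolated tail: C_last / k_e = 2.28 / 0.427 = 5.340
AUC_0→∞ = 8.91 + 5.340 = 14.25 µg/mL·hr

AUC = 14.25 µg/mL·hr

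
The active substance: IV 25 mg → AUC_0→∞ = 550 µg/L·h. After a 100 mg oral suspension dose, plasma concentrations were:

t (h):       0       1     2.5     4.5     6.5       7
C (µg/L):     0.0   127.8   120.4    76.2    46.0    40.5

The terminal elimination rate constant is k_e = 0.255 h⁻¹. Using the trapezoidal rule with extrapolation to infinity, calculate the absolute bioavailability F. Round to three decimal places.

F = 0.341

Trapezoidal AUC_0→7 (oral suspension):
  [0→1]: (0.0+127.8)/2 × 1 = 63.9
  [1→2.5]: (127.8+120.4)/2 × 1.5 = 186.15
  [2.5→4.5]: (120.4+76.2)/2 × 2 = 196.6
  [4.5→6.5]: (76.2+46.0)/2 × 2 = 122.2
  [6.5→7]: (46.0+40.5)/2 × 0.5 = 21.625
  Sum = 590.475 µg/L·h
Tail: C_last/k_e = 40.5/0.255 = 158.824
AUC_0→∞ (oral suspension) = 590.475 + 158.824 = 749.299 µg/L·h
F = (AUC_ev/D_ev)/(AUC_iv/D_iv) = (749.299/100)/(550/25) = 7.49299/22 = 0.3406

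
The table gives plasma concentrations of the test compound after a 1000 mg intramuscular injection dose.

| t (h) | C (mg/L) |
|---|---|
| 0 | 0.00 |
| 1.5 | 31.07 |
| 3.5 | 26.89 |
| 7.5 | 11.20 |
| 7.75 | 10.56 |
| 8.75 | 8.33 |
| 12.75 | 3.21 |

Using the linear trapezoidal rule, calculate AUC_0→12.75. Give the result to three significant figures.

AUC = 193 mg/L·h

Trapezoidal AUC_0→12.75:
  [0→1.5]: (0.00+31.07)/2 × 1.5 = 23.3025
  [1.5→3.5]: (31.07+26.89)/2 × 2 = 57.96
  [3.5→7.5]: (26.89+11.20)/2 × 4 = 76.18
  [7.5→7.75]: (11.20+10.56)/2 × 0.25 = 2.72
  [7.75→8.75]: (10.56+8.33)/2 × 1 = 9.445
  [8.75→12.75]: (8.33+3.21)/2 × 4 = 23.08
  Sum = 192.6875 mg/L·h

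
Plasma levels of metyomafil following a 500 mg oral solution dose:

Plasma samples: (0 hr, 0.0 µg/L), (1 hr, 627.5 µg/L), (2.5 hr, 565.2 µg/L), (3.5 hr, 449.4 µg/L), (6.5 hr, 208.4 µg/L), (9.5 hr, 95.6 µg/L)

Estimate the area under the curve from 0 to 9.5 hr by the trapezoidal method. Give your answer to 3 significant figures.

Trapezoidal AUC_0→9.5:
  [0→1]: (0.0+627.5)/2 × 1 = 313.75
  [1→2.5]: (627.5+565.2)/2 × 1.5 = 894.525
  [2.5→3.5]: (565.2+449.4)/2 × 1 = 507.3
  [3.5→6.5]: (449.4+208.4)/2 × 3 = 986.7
  [6.5→9.5]: (208.4+95.6)/2 × 3 = 456.0
  Sum = 3158.275 µg/L·hr

AUC = 3160 µg/L·hr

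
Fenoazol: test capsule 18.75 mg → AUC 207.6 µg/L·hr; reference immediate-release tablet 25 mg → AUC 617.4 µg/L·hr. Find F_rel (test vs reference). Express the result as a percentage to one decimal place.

F_rel = 44.8%

F_rel = (AUC_test/D_test) / (AUC_ref/D_ref)
      = (207.6/18.75) / (617.4/25)
      = 11.072 / 24.696 = 0.4483 = 44.83%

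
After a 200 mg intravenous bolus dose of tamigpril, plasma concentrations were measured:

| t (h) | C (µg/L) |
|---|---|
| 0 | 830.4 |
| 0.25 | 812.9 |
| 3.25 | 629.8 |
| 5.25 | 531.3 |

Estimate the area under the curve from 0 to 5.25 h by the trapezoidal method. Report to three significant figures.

AUC = 3530 µg/L·h

Trapezoidal AUC_0→5.25:
  [0→0.25]: (830.4+812.9)/2 × 0.25 = 205.4125
  [0.25→3.25]: (812.9+629.8)/2 × 3 = 2164.05
  [3.25→5.25]: (629.8+531.3)/2 × 2 = 1161.1
  Sum = 3530.5625 µg/L·h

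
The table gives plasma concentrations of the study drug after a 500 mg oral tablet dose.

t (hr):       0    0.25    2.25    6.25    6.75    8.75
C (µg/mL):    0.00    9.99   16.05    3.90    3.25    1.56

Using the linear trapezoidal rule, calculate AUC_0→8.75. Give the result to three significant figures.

Trapezoidal AUC_0→8.75:
  [0→0.25]: (0.00+9.99)/2 × 0.25 = 1.24875
  [0.25→2.25]: (9.99+16.05)/2 × 2 = 26.04
  [2.25→6.25]: (16.05+3.90)/2 × 4 = 39.9
  [6.25→6.75]: (3.90+3.25)/2 × 0.5 = 1.7875
  [6.75→8.75]: (3.25+1.56)/2 × 2 = 4.81
  Sum = 73.78625 µg/mL·hr

AUC = 73.8 µg/mL·hr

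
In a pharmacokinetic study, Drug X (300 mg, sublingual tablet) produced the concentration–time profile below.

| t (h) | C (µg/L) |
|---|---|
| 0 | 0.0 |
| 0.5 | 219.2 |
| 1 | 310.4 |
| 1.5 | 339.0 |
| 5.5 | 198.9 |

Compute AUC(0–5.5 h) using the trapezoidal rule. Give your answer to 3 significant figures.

Trapezoidal AUC_0→5.5:
  [0→0.5]: (0.0+219.2)/2 × 0.5 = 54.8
  [0.5→1]: (219.2+310.4)/2 × 0.5 = 132.4
  [1→1.5]: (310.4+339.0)/2 × 0.5 = 162.35
  [1.5→5.5]: (339.0+198.9)/2 × 4 = 1075.8
  Sum = 1425.35 µg/L·h

AUC = 1430 µg/L·h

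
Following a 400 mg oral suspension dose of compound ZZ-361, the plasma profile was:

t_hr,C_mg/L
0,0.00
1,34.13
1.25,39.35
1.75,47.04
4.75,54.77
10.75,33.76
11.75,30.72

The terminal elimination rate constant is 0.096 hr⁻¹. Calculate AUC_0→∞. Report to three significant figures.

AUC = 818 mg/L·hr

Trapezoidal AUC_0→11.75:
  [0→1]: (0.00+34.13)/2 × 1 = 17.065
  [1→1.25]: (34.13+39.35)/2 × 0.25 = 9.185
  [1.25→1.75]: (39.35+47.04)/2 × 0.5 = 21.5975
  [1.75→4.75]: (47.04+54.77)/2 × 3 = 152.715
  [4.75→10.75]: (54.77+33.76)/2 × 6 = 265.59
  [10.75→11.75]: (33.76+30.72)/2 × 1 = 32.24
  Sum = 498.3925 mg/L·hr
Extrapolated tail: C_last / k_e = 30.72 / 0.096 = 320.000
AUC_0→∞ = 498.3925 + 320.000 = 818.3925 mg/L·hr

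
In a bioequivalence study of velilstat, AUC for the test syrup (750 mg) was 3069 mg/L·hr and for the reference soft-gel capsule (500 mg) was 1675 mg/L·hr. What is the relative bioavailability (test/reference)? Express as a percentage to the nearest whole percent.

F_rel = 122%

F_rel = (AUC_test/D_test) / (AUC_ref/D_ref)
      = (3069/750) / (1675/500)
      = 4.092 / 3.35 = 1.2215 = 122.15%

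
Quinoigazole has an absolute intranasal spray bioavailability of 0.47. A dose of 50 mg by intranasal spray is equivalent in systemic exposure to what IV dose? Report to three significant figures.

D_iv = 23.5 mg

Systemic exposure from an extravascular dose = F × D_ev, so the equivalent IV dose is F × D_ev.
D_iv = F × D_ev = 0.47 × 50 = 23.5 mg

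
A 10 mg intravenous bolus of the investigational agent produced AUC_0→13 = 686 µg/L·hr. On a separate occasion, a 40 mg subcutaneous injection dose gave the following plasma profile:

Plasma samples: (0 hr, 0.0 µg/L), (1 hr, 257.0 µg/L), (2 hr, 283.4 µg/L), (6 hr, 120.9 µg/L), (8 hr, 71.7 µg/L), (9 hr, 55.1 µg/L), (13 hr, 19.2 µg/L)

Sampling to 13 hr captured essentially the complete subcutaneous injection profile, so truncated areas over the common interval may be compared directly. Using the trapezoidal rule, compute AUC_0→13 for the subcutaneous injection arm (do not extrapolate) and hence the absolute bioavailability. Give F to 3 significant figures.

F = 0.587

Trapezoidal AUC_0→13 (subcutaneous injection):
  [0→1]: (0.0+257.0)/2 × 1 = 128.5
  [1→2]: (257.0+283.4)/2 × 1 = 270.2
  [2→6]: (283.4+120.9)/2 × 4 = 808.6
  [6→8]: (120.9+71.7)/2 × 2 = 192.6
  [8→9]: (71.7+55.1)/2 × 1 = 63.4
  [9→13]: (55.1+19.2)/2 × 4 = 148.6
  Sum = 1611.9 µg/L·hr
F = (AUC_ev/D_ev)/(AUC_iv/D_iv) = (1611.9/40)/(686/10) = 40.2975/68.6 = 0.5874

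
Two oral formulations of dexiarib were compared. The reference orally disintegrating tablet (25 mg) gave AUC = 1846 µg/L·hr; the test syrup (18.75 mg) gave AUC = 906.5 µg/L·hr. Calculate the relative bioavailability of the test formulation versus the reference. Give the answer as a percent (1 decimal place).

F_rel = 65.5%

F_rel = (AUC_test/D_test) / (AUC_ref/D_ref)
      = (906.5/18.75) / (1846/25)
      = 48.3467 / 73.84 = 0.6547 = 65.47%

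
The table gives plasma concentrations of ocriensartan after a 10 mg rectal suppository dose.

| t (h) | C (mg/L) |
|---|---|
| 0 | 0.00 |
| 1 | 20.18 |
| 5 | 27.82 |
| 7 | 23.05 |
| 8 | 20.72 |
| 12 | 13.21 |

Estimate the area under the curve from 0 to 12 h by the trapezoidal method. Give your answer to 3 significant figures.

AUC = 247 mg/L·h

Trapezoidal AUC_0→12:
  [0→1]: (0.00+20.18)/2 × 1 = 10.09
  [1→5]: (20.18+27.82)/2 × 4 = 96.0
  [5→7]: (27.82+23.05)/2 × 2 = 50.87
  [7→8]: (23.05+20.72)/2 × 1 = 21.885
  [8→12]: (20.72+13.21)/2 × 4 = 67.86
  Sum = 246.705 mg/L·h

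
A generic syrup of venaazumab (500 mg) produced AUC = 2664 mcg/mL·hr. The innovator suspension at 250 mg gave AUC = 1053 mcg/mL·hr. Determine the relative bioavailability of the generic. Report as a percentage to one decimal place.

F_rel = 126.5%

F_rel = (AUC_test/D_test) / (AUC_ref/D_ref)
      = (2664/500) / (1053/250)
      = 5.328 / 4.212 = 1.2650 = 126.50%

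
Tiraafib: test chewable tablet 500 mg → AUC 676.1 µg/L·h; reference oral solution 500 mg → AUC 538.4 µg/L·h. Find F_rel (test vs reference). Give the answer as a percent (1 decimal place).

F_rel = (AUC_test/D_test) / (AUC_ref/D_ref)
      = (676.1/500) / (538.4/500)
      = 1.3522 / 1.0768 = 1.2558 = 125.58%

F_rel = 125.6%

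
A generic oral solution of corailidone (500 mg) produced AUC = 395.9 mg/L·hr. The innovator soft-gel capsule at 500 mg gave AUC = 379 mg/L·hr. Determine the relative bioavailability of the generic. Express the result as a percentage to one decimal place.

F_rel = 104.5%

F_rel = (AUC_test/D_test) / (AUC_ref/D_ref)
      = (395.9/500) / (379/500)
      = 0.7918 / 0.758 = 1.0446 = 104.46%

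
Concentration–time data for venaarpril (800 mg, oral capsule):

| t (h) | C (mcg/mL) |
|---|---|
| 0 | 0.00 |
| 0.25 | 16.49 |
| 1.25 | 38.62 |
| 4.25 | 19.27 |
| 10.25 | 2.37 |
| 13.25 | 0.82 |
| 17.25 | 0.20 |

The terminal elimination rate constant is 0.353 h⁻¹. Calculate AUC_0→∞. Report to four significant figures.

Trapezoidal AUC_0→17.25:
  [0→0.25]: (0.00+16.49)/2 × 0.25 = 2.06125
  [0.25→1.25]: (16.49+38.62)/2 × 1 = 27.555
  [1.25→4.25]: (38.62+19.27)/2 × 3 = 86.835
  [4.25→10.25]: (19.27+2.37)/2 × 6 = 64.92
  [10.25→13.25]: (2.37+0.82)/2 × 3 = 4.785
  [13.25→17.25]: (0.82+0.20)/2 × 4 = 2.04
  Sum = 188.19625 mcg/mL·h
Extrapolated tail: C_last / k_e = 0.20 / 0.353 = 0.567
AUC_0→∞ = 188.19625 + 0.567 = 188.76325 mcg/mL·h

AUC = 188.8 mcg/mL·h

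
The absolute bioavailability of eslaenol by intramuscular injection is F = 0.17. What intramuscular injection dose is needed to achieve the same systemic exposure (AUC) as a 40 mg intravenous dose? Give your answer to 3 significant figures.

D_intramuscular = 235 mg

For equal systemic exposure: F × D_ev = D_iv
D_ev = D_iv / F = 40 / 0.17 = 235.294 mg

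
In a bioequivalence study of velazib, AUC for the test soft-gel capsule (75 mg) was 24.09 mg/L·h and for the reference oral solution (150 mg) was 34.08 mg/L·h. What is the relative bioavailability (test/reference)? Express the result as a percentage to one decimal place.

F_rel = (AUC_test/D_test) / (AUC_ref/D_ref)
      = (24.09/75) / (34.08/150)
      = 0.3212 / 0.2272 = 1.4137 = 141.37%

F_rel = 141.4%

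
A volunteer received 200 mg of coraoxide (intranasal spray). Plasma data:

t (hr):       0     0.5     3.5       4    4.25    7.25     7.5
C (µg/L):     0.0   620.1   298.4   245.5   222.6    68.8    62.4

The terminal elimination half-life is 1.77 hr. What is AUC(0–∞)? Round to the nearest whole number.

Trapezoidal AUC_0→7.5:
  [0→0.5]: (0.0+620.1)/2 × 0.5 = 155.025
  [0.5→3.5]: (620.1+298.4)/2 × 3 = 1377.75
  [3.5→4]: (298.4+245.5)/2 × 0.5 = 135.975
  [4→4.25]: (245.5+222.6)/2 × 0.25 = 58.5125
  [4.25→7.25]: (222.6+68.8)/2 × 3 = 437.1
  [7.25→7.5]: (68.8+62.4)/2 × 0.25 = 16.4
  Sum = 2180.7625 µg/L·hr
k_e = ln2 / t½ = 0.693147 / 1.77 = 0.3916 hr^-1
Extrapolated tail: C_last / k_e = 62.4 / 0.3916 = 159.346
AUC_0→∞ = 2180.7625 + 159.346 = 2340.1085 µg/L·hr

AUC = 2340 µg/L·hr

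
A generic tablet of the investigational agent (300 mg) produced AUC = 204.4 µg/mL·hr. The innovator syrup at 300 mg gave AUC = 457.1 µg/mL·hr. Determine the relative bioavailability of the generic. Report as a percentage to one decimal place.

F_rel = 44.7%

F_rel = (AUC_test/D_test) / (AUC_ref/D_ref)
      = (204.4/300) / (457.1/300)
      = 0.681333 / 1.52367 = 0.4472 = 44.72%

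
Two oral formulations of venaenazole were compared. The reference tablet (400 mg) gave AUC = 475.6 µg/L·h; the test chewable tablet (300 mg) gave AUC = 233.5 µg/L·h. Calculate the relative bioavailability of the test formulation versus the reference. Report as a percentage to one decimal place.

F_rel = (AUC_test/D_test) / (AUC_ref/D_ref)
      = (233.5/300) / (475.6/400)
      = 0.778333 / 1.189 = 0.6546 = 65.46%

F_rel = 65.5%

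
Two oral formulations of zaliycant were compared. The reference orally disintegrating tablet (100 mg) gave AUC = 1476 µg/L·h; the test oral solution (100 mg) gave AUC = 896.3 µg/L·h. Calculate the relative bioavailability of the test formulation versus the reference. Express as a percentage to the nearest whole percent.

F_rel = 61%

F_rel = (AUC_test/D_test) / (AUC_ref/D_ref)
      = (896.3/100) / (1476/100)
      = 8.963 / 14.76 = 0.6072 = 60.72%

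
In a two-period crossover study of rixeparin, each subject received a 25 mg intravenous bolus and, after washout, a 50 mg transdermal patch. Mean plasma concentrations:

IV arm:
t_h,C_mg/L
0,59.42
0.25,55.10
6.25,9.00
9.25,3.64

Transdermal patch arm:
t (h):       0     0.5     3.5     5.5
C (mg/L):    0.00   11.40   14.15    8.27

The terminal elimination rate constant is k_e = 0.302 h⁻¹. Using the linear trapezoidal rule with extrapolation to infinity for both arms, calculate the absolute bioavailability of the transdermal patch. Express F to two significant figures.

F = 0.19

Trapezoidal AUC_0→9.25 (IV):
  [0→0.25]: (59.42+55.10)/2 × 0.25 = 14.315
  [0.25→6.25]: (55.10+9.00)/2 × 6 = 192.3
  [6.25→9.25]: (9.00+3.64)/2 × 3 = 18.96
  Sum = 225.575 mg/L·h
IV tail: 3.64/0.302 = 12.053; AUC_iv,0→∞ = 225.575 + 12.053 = 237.628 mg/L·h
Trapezoidal AUC_0→5.5 (transdermal patch):
  [0→0.5]: (0.00+11.40)/2 × 0.5 = 2.85
  [0.5→3.5]: (11.40+14.15)/2 × 3 = 38.325
  [3.5→5.5]: (14.15+8.27)/2 × 2 = 22.42
  Sum = 63.595 mg/L·h
transdermal patch tail: 8.27/0.302 = 27.384; AUC_ev,0→∞ = 63.595 + 27.384 = 90.979 mg/L·h
F = (AUC_ev/D_ev)/(AUC_iv/D_iv) = (90.979/50)/(237.628/25) = 1.81958/9.50512 = 0.1914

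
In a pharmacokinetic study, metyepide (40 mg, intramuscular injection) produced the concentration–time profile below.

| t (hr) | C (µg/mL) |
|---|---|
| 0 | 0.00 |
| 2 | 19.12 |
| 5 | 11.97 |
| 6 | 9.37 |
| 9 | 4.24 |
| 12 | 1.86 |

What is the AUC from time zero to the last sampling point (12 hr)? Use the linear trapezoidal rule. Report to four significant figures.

Trapezoidal AUC_0→12:
  [0→2]: (0.00+19.12)/2 × 2 = 19.12
  [2→5]: (19.12+11.97)/2 × 3 = 46.635
  [5→6]: (11.97+9.37)/2 × 1 = 10.67
  [6→9]: (9.37+4.24)/2 × 3 = 20.415
  [9→12]: (4.24+1.86)/2 × 3 = 9.15
  Sum = 105.99 µg/mL·hr

AUC = 106.0 µg/mL·hr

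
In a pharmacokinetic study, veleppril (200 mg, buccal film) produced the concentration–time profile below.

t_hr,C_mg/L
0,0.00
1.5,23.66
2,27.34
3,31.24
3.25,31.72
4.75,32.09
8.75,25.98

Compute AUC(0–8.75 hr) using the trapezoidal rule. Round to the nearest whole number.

AUC = 232 mg/L·hr

Trapezoidal AUC_0→8.75:
  [0→1.5]: (0.00+23.66)/2 × 1.5 = 17.745
  [1.5→2]: (23.66+27.34)/2 × 0.5 = 12.75
  [2→3]: (27.34+31.24)/2 × 1 = 29.29
  [3→3.25]: (31.24+31.72)/2 × 0.25 = 7.87
  [3.25→4.75]: (31.72+32.09)/2 × 1.5 = 47.8575
  [4.75→8.75]: (32.09+25.98)/2 × 4 = 116.14
  Sum = 231.6525 mg/L·hr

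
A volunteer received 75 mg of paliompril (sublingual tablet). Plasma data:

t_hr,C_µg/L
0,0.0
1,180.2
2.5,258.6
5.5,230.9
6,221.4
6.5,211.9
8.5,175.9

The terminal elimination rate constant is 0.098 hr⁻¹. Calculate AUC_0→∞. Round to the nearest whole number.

Trapezoidal AUC_0→8.5:
  [0→1]: (0.0+180.2)/2 × 1 = 90.1
  [1→2.5]: (180.2+258.6)/2 × 1.5 = 329.1
  [2.5→5.5]: (258.6+230.9)/2 × 3 = 734.25
  [5.5→6]: (230.9+221.4)/2 × 0.5 = 113.075
  [6→6.5]: (221.4+211.9)/2 × 0.5 = 108.325
  [6.5→8.5]: (211.9+175.9)/2 × 2 = 387.8
  Sum = 1762.65 µg/L·hr
Extrapolated tail: C_last / k_e = 175.9 / 0.098 = 1794.898
AUC_0→∞ = 1762.65 + 1794.898 = 3557.548 µg/L·hr

AUC = 3558 µg/L·hr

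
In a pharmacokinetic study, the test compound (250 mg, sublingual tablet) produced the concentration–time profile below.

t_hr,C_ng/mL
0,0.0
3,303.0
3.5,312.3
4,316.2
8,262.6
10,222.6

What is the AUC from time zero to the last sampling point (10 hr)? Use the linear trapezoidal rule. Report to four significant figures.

Trapezoidal AUC_0→10:
  [0→3]: (0.0+303.0)/2 × 3 = 454.5
  [3→3.5]: (303.0+312.3)/2 × 0.5 = 153.825
  [3.5→4]: (312.3+316.2)/2 × 0.5 = 157.125
  [4→8]: (316.2+262.6)/2 × 4 = 1157.6
  [8→10]: (262.6+222.6)/2 × 2 = 485.2
  Sum = 2408.25 ng/mL·hr

AUC = 2408 ng/mL·hr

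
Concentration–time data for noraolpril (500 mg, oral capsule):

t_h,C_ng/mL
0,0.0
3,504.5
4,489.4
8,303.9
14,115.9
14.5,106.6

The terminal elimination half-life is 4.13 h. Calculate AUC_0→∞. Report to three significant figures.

Trapezoidal AUC_0→14.5:
  [0→3]: (0.0+504.5)/2 × 3 = 756.75
  [3→4]: (504.5+489.4)/2 × 1 = 496.95
  [4→8]: (489.4+303.9)/2 × 4 = 1586.6
  [8→14]: (303.9+115.9)/2 × 6 = 1259.4
  [14→14.5]: (115.9+106.6)/2 × 0.5 = 55.625
  Sum = 4155.325 ng/mL·h
k_e = ln2 / t½ = 0.693147 / 4.13 = 0.1678 h^-1
Extrapolated tail: C_last / k_e = 106.6 / 0.1678 = 635.280
AUC_0→∞ = 4155.325 + 635.280 = 4790.605 ng/mL·h

AUC = 4790 ng/mL·h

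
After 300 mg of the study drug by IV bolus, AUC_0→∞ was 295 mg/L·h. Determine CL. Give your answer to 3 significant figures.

CL = Dose_iv / AUC_0→∞
   = 300 / 295 = 1.01695 L/h

CL = 1.02 L/h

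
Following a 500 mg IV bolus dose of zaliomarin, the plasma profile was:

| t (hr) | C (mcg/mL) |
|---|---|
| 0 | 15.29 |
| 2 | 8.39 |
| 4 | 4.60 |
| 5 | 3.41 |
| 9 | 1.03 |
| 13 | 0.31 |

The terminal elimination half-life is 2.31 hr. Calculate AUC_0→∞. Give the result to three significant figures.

Trapezoidal AUC_0→13:
  [0→2]: (15.29+8.39)/2 × 2 = 23.68
  [2→4]: (8.39+4.60)/2 × 2 = 12.99
  [4→5]: (4.60+3.41)/2 × 1 = 4.005
  [5→9]: (3.41+1.03)/2 × 4 = 8.88
  [9→13]: (1.03+0.31)/2 × 4 = 2.68
  Sum = 52.235 mcg/mL·hr
k_e = ln2 / t½ = 0.693147 / 2.31 = 0.3001 hr^-1
Extrapolated tail: C_last / k_e = 0.31 / 0.3001 = 1.033
AUC_0→∞ = 52.235 + 1.033 = 53.268 mcg/mL·hr

AUC = 53.3 mcg/mL·hr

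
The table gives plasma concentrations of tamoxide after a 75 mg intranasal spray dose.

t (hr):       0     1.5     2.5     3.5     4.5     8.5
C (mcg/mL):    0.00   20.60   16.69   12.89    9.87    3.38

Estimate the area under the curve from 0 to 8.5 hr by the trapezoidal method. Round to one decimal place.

AUC = 86.8 mcg/mL·hr

Trapezoidal AUC_0→8.5:
  [0→1.5]: (0.00+20.60)/2 × 1.5 = 15.45
  [1.5→2.5]: (20.60+16.69)/2 × 1 = 18.645
  [2.5→3.5]: (16.69+12.89)/2 × 1 = 14.79
  [3.5→4.5]: (12.89+9.87)/2 × 1 = 11.38
  [4.5→8.5]: (9.87+3.38)/2 × 4 = 26.5
  Sum = 86.765 mcg/mL·hr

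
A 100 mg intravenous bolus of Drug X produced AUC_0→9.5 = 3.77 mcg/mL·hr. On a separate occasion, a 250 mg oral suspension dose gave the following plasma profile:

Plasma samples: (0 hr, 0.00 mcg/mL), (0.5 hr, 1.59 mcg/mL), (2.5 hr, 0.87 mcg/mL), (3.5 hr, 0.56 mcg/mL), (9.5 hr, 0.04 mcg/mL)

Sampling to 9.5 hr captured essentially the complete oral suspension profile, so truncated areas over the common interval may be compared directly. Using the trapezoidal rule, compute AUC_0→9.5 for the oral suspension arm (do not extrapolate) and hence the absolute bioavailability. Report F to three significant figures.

F = 0.570

Trapezoidal AUC_0→9.5 (oral suspension):
  [0→0.5]: (0.00+1.59)/2 × 0.5 = 0.3975
  [0.5→2.5]: (1.59+0.87)/2 × 2 = 2.46
  [2.5→3.5]: (0.87+0.56)/2 × 1 = 0.715
  [3.5→9.5]: (0.56+0.04)/2 × 6 = 1.8
  Sum = 5.3725 mcg/mL·hr
F = (AUC_ev/D_ev)/(AUC_iv/D_iv) = (5.3725/250)/(3.77/100) = 0.02149/0.0377 = 0.5700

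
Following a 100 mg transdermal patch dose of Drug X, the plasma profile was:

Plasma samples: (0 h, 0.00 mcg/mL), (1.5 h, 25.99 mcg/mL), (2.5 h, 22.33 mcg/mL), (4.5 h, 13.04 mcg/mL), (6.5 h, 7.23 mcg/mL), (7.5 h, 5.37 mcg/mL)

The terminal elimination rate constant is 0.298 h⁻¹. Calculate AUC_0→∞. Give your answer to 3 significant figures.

Trapezoidal AUC_0→7.5:
  [0→1.5]: (0.00+25.99)/2 × 1.5 = 19.4925
  [1.5→2.5]: (25.99+22.33)/2 × 1 = 24.16
  [2.5→4.5]: (22.33+13.04)/2 × 2 = 35.37
  [4.5→6.5]: (13.04+7.23)/2 × 2 = 20.27
  [6.5→7.5]: (7.23+5.37)/2 × 1 = 6.3
  Sum = 105.5925 mcg/mL·h
Extrapolated tail: C_last / k_e = 5.37 / 0.298 = 18.020
AUC_0→∞ = 105.5925 + 18.020 = 123.6125 mcg/mL·h

AUC = 124 mcg/mL·h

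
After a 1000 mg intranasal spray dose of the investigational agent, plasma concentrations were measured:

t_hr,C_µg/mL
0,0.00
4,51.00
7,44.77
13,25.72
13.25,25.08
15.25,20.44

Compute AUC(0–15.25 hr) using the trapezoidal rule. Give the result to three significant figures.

Trapezoidal AUC_0→15.25:
  [0→4]: (0.00+51.00)/2 × 4 = 102.0
  [4→7]: (51.00+44.77)/2 × 3 = 143.655
  [7→13]: (44.77+25.72)/2 × 6 = 211.47
  [13→13.25]: (25.72+25.08)/2 × 0.25 = 6.35
  [13.25→15.25]: (25.08+20.44)/2 × 2 = 45.52
  Sum = 508.995 µg/mL·hr

AUC = 509 µg/mL·hr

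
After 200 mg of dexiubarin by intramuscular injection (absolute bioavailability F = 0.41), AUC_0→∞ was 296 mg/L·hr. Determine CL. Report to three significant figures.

CL = 0.277 L/hr

CL = F × Dose / AUC_0→∞
   = 0.41 × 200 / 296 = 0.277027 L/hr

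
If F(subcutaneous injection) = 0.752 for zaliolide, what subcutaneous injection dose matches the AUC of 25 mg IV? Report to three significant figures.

For equal systemic exposure: F × D_ev = D_iv
D_ev = D_iv / F = 25 / 0.752 = 33.2447 mg

D_subcutaneous = 33.2 mg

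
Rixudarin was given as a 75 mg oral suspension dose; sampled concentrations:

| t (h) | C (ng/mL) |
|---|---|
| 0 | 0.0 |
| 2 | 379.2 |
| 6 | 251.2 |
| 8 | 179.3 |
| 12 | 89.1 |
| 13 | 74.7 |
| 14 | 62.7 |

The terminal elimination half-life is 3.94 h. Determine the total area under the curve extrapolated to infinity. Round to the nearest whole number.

AUC = 3114 ng/mL·h

Trapezoidal AUC_0→14:
  [0→2]: (0.0+379.2)/2 × 2 = 379.2
  [2→6]: (379.2+251.2)/2 × 4 = 1260.8
  [6→8]: (251.2+179.3)/2 × 2 = 430.5
  [8→12]: (179.3+89.1)/2 × 4 = 536.8
  [12→13]: (89.1+74.7)/2 × 1 = 81.9
  [13→14]: (74.7+62.7)/2 × 1 = 68.7
  Sum = 2757.9 ng/mL·h
k_e = ln2 / t½ = 0.693147 / 3.94 = 0.1759 h^-1
Extrapolated tail: C_last / k_e = 62.7 / 0.1759 = 356.453
AUC_0→∞ = 2757.9 + 356.453 = 3114.353 ng/mL·h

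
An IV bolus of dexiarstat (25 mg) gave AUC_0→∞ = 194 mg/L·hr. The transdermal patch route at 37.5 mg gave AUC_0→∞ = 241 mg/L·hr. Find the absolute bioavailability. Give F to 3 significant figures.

F = 0.828

F = (AUC_ev / D_ev) / (AUC_iv / D_iv)
  = (241/37.5) / (194/25)
  = 6.42667 / 7.76 = 0.8282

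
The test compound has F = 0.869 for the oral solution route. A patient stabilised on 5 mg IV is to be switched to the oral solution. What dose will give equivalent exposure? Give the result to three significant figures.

For equal systemic exposure: F × D_ev = D_iv
D_ev = D_iv / F = 5 / 0.869 = 5.75374 mg

D_oral = 5.75 mg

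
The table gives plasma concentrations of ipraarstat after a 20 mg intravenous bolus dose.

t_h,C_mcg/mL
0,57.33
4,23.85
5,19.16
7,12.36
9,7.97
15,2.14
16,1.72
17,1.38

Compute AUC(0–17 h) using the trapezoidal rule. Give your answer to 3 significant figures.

Trapezoidal AUC_0→17:
  [0→4]: (57.33+23.85)/2 × 4 = 162.36
  [4→5]: (23.85+19.16)/2 × 1 = 21.505
  [5→7]: (19.16+12.36)/2 × 2 = 31.52
  [7→9]: (12.36+7.97)/2 × 2 = 20.33
  [9→15]: (7.97+2.14)/2 × 6 = 30.33
  [15→16]: (2.14+1.72)/2 × 1 = 1.93
  [16→17]: (1.72+1.38)/2 × 1 = 1.55
  Sum = 269.525 mcg/mL·h

AUC = 270 mcg/mL·h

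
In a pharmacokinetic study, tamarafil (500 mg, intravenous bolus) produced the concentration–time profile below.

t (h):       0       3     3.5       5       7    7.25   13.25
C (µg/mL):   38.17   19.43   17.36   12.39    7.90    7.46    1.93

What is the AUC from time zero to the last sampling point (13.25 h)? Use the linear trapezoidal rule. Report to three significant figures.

Trapezoidal AUC_0→13.25:
  [0→3]: (38.17+19.43)/2 × 3 = 86.4
  [3→3.5]: (19.43+17.36)/2 × 0.5 = 9.1975
  [3.5→5]: (17.36+12.39)/2 × 1.5 = 22.3125
  [5→7]: (12.39+7.90)/2 × 2 = 20.29
  [7→7.25]: (7.90+7.46)/2 × 0.25 = 1.92
  [7.25→13.25]: (7.46+1.93)/2 × 6 = 28.17
  Sum = 168.29 µg/mL·h

AUC = 168 µg/mL·h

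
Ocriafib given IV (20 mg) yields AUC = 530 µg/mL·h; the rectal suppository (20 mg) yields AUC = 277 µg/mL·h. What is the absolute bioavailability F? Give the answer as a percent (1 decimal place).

F = (AUC_ev / D_ev) / (AUC_iv / D_iv)
  = (277/20) / (530/20)
  = 13.85 / 26.5 = 0.5226
  = 52.26%

F = 52.3%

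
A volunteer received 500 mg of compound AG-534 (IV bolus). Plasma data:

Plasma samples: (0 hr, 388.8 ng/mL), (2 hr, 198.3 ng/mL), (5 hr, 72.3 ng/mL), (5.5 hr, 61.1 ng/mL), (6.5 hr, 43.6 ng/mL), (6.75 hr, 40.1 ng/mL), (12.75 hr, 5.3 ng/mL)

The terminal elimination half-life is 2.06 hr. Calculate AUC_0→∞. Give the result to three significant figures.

AUC = 1240 ng/mL·hr

Trapezoidal AUC_0→12.75:
  [0→2]: (388.8+198.3)/2 × 2 = 587.1
  [2→5]: (198.3+72.3)/2 × 3 = 405.9
  [5→5.5]: (72.3+61.1)/2 × 0.5 = 33.35
  [5.5→6.5]: (61.1+43.6)/2 × 1 = 52.35
  [6.5→6.75]: (43.6+40.1)/2 × 0.25 = 10.4625
  [6.75→12.75]: (40.1+5.3)/2 × 6 = 136.2
  Sum = 1225.3625 ng/mL·hr
k_e = ln2 / t½ = 0.693147 / 2.06 = 0.3365 hr^-1
Extrapolated tail: C_last / k_e = 5.3 / 0.3365 = 15.750
AUC_0→∞ = 1225.3625 + 15.750 = 1241.1125 ng/mL·hr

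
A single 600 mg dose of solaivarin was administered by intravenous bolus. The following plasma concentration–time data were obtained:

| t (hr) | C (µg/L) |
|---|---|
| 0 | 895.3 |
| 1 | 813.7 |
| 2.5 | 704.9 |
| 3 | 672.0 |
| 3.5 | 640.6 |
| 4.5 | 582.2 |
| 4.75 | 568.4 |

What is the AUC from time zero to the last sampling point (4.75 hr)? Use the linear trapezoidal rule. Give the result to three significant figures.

Trapezoidal AUC_0→4.75:
  [0→1]: (895.3+813.7)/2 × 1 = 854.5
  [1→2.5]: (813.7+704.9)/2 × 1.5 = 1138.95
  [2.5→3]: (704.9+672.0)/2 × 0.5 = 344.225
  [3→3.5]: (672.0+640.6)/2 × 0.5 = 328.15
  [3.5→4.5]: (640.6+582.2)/2 × 1 = 611.4
  [4.5→4.75]: (582.2+568.4)/2 × 0.25 = 143.825
  Sum = 3421.05 µg/L·hr

AUC = 3420 µg/L·hr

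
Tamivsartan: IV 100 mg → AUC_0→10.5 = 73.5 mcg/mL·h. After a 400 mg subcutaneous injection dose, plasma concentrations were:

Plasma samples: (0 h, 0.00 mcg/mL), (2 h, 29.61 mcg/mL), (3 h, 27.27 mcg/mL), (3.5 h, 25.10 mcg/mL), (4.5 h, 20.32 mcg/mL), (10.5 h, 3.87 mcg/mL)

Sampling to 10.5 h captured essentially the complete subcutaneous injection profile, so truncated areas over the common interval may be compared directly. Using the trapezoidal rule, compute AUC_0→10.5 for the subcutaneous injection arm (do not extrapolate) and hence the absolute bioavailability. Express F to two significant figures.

F = 0.57

Trapezoidal AUC_0→10.5 (subcutaneous injection):
  [0→2]: (0.00+29.61)/2 × 2 = 29.61
  [2→3]: (29.61+27.27)/2 × 1 = 28.44
  [3→3.5]: (27.27+25.10)/2 × 0.5 = 13.0925
  [3.5→4.5]: (25.10+20.32)/2 × 1 = 22.71
  [4.5→10.5]: (20.32+3.87)/2 × 6 = 72.57
  Sum = 166.4225 mcg/mL·h
F = (AUC_ev/D_ev)/(AUC_iv/D_iv) = (166.4225/400)/(73.5/100) = 0.41605625/0.735 = 0.5661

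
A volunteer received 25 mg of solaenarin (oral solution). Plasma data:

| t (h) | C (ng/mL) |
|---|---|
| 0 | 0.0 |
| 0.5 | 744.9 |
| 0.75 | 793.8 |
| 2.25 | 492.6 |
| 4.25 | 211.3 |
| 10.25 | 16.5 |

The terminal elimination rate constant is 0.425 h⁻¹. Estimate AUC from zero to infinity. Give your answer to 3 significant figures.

AUC = 2770 ng/mL·h

Trapezoidal AUC_0→10.25:
  [0→0.5]: (0.0+744.9)/2 × 0.5 = 186.225
  [0.5→0.75]: (744.9+793.8)/2 × 0.25 = 192.3375
  [0.75→2.25]: (793.8+492.6)/2 × 1.5 = 964.8
  [2.25→4.25]: (492.6+211.3)/2 × 2 = 703.9
  [4.25→10.25]: (211.3+16.5)/2 × 6 = 683.4
  Sum = 2730.6625 ng/mL·h
Extrapolated tail: C_last / k_e = 16.5 / 0.425 = 38.824
AUC_0→∞ = 2730.6625 + 38.824 = 2769.4865 ng/mL·h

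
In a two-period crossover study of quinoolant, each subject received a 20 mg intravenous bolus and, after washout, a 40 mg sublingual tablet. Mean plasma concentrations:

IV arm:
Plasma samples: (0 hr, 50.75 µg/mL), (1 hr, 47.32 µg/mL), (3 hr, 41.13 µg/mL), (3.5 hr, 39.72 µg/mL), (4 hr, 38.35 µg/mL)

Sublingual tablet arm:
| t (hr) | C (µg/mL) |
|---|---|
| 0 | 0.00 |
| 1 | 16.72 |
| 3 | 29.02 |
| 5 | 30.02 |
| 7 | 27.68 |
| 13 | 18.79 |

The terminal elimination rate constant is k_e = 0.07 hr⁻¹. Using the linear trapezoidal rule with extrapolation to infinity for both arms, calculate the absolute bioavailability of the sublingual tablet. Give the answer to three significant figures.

Trapezoidal AUC_0→4 (IV):
  [0→1]: (50.75+47.32)/2 × 1 = 49.035
  [1→3]: (47.32+41.13)/2 × 2 = 88.45
  [3→3.5]: (41.13+39.72)/2 × 0.5 = 20.2125
  [3.5→4]: (39.72+38.35)/2 × 0.5 = 19.5175
  Sum = 177.215 µg/mL·hr
IV tail: 38.35/0.07 = 547.857; AUC_iv,0→∞ = 177.215 + 547.857 = 725.072 µg/mL·hr
Trapezoidal AUC_0→13 (sublingual tablet):
  [0→1]: (0.00+16.72)/2 × 1 = 8.36
  [1→3]: (16.72+29.02)/2 × 2 = 45.74
  [3→5]: (29.02+30.02)/2 × 2 = 59.04
  [5→7]: (30.02+27.68)/2 × 2 = 57.7
  [7→13]: (27.68+18.79)/2 × 6 = 139.41
  Sum = 310.25 µg/mL·hr
sublingual tablet tail: 18.79/0.07 = 268.429; AUC_ev,0→∞ = 310.25 + 268.429 = 578.679 µg/mL·hr
F = (AUC_ev/D_ev)/(AUC_iv/D_iv) = (578.679/40)/(725.072/20) = 14.466975/36.2536 = 0.3990

F = 0.399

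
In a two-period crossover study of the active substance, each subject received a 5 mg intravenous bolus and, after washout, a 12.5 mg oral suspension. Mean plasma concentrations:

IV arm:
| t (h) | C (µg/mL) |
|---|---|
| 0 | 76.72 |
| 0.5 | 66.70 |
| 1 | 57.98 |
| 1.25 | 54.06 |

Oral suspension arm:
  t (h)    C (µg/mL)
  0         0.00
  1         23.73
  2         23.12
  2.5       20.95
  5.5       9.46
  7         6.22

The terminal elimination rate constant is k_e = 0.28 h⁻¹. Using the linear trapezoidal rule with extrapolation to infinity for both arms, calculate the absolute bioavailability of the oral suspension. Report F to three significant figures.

Trapezoidal AUC_0→1.25 (IV):
  [0→0.5]: (76.72+66.70)/2 × 0.5 = 35.855
  [0.5→1]: (66.70+57.98)/2 × 0.5 = 31.17
  [1→1.25]: (57.98+54.06)/2 × 0.25 = 14.005
  Sum = 81.03 µg/mL·h
IV tail: 54.06/0.28 = 193.071; AUC_iv,0→∞ = 81.03 + 193.071 = 274.101 µg/mL·h
Trapezoidal AUC_0→7 (oral suspension):
  [0→1]: (0.00+23.73)/2 × 1 = 11.865
  [1→2]: (23.73+23.12)/2 × 1 = 23.425
  [2→2.5]: (23.12+20.95)/2 × 0.5 = 11.0175
  [2.5→5.5]: (20.95+9.46)/2 × 3 = 45.615
  [5.5→7]: (9.46+6.22)/2 × 1.5 = 11.76
  Sum = 103.6825 µg/mL·h
oral suspension tail: 6.22/0.28 = 22.214; AUC_ev,0→∞ = 103.6825 + 22.214 = 125.8965 µg/mL·h
F = (AUC_ev/D_ev)/(AUC_iv/D_iv) = (125.8965/12.5)/(274.101/5) = 10.07172/54.8202 = 0.1837

F = 0.184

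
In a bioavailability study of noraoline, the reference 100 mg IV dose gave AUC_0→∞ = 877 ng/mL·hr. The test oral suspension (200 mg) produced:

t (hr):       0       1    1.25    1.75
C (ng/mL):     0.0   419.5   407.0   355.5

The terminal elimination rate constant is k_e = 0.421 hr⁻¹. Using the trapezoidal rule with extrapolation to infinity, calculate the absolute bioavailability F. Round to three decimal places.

F = 0.769

Trapezoidal AUC_0→1.75 (oral suspension):
  [0→1]: (0.0+419.5)/2 × 1 = 209.75
  [1→1.25]: (419.5+407.0)/2 × 0.25 = 103.3125
  [1.25→1.75]: (407.0+355.5)/2 × 0.5 = 190.625
  Sum = 503.6875 ng/mL·hr
Tail: C_last/k_e = 355.5/0.421 = 844.418
AUC_0→∞ (oral suspension) = 503.6875 + 844.418 = 1348.1055 ng/mL·hr
F = (AUC_ev/D_ev)/(AUC_iv/D_iv) = (1348.1055/200)/(877/100) = 6.7405275/8.77 = 0.7686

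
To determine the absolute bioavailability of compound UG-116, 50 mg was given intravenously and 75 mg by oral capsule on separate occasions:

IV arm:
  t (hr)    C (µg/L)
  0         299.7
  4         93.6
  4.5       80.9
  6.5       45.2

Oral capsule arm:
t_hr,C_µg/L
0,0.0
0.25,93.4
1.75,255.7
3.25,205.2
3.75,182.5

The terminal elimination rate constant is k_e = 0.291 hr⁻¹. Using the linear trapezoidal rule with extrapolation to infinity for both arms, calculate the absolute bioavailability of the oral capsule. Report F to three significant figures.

F = 0.806

Trapezoidal AUC_0→6.5 (IV):
  [0→4]: (299.7+93.6)/2 × 4 = 786.6
  [4→4.5]: (93.6+80.9)/2 × 0.5 = 43.625
  [4.5→6.5]: (80.9+45.2)/2 × 2 = 126.1
  Sum = 956.325 µg/L·hr
IV tail: 45.2/0.291 = 155.326; AUC_iv,0→∞ = 956.325 + 155.326 = 1111.651 µg/L·hr
Trapezoidal AUC_0→3.75 (oral capsule):
  [0→0.25]: (0.0+93.4)/2 × 0.25 = 11.675
  [0.25→1.75]: (93.4+255.7)/2 × 1.5 = 261.825
  [1.75→3.25]: (255.7+205.2)/2 × 1.5 = 345.675
  [3.25→3.75]: (205.2+182.5)/2 × 0.5 = 96.925
  Sum = 716.1 µg/L·hr
oral capsule tail: 182.5/0.291 = 627.148; AUC_ev,0→∞ = 716.1 + 627.148 = 1343.248 µg/L·hr
F = (AUC_ev/D_ev)/(AUC_iv/D_iv) = (1343.248/75)/(1111.651/50) = 17.91/22.23302 = 0.8056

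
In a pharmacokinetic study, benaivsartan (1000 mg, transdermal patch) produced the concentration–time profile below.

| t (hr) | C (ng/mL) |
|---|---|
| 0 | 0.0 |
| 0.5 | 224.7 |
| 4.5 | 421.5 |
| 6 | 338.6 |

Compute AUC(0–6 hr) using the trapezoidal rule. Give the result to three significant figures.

Trapezoidal AUC_0→6:
  [0→0.5]: (0.0+224.7)/2 × 0.5 = 56.175
  [0.5→4.5]: (224.7+421.5)/2 × 4 = 1292.4
  [4.5→6]: (421.5+338.6)/2 × 1.5 = 570.075
  Sum = 1918.65 ng/mL·hr

AUC = 1920 ng/mL·hr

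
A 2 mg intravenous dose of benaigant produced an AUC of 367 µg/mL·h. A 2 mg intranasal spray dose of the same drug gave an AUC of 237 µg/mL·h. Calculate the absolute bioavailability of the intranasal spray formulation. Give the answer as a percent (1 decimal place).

F = (AUC_ev / D_ev) / (AUC_iv / D_iv)
  = (237/2) / (367/2)
  = 118.5 / 183.5 = 0.6458
  = 64.58%

F = 64.6%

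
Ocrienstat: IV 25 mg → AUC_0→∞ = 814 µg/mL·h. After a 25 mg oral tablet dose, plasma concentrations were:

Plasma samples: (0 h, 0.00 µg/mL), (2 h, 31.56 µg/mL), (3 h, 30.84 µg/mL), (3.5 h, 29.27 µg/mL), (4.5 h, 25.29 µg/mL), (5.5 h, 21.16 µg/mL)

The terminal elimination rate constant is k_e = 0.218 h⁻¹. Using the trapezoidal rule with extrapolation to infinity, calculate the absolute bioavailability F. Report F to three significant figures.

Trapezoidal AUC_0→5.5 (oral tablet):
  [0→2]: (0.00+31.56)/2 × 2 = 31.56
  [2→3]: (31.56+30.84)/2 × 1 = 31.2
  [3→3.5]: (30.84+29.27)/2 × 0.5 = 15.0275
  [3.5→4.5]: (29.27+25.29)/2 × 1 = 27.28
  [4.5→5.5]: (25.29+21.16)/2 × 1 = 23.225
  Sum = 128.2925 µg/mL·h
Tail: C_last/k_e = 21.16/0.218 = 97.064
AUC_0→∞ (oral tablet) = 128.2925 + 97.064 = 225.3565 µg/mL·h
F = (AUC_ev/D_ev)/(AUC_iv/D_iv) = (225.3565/25)/(814/25) = 9.01426/32.56 = 0.2769

F = 0.277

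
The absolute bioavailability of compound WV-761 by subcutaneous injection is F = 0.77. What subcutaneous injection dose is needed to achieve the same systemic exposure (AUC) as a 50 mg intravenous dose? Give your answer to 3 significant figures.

D_subcutaneous = 64.9 mg

For equal systemic exposure: F × D_ev = D_iv
D_ev = D_iv / F = 50 / 0.77 = 64.9351 mg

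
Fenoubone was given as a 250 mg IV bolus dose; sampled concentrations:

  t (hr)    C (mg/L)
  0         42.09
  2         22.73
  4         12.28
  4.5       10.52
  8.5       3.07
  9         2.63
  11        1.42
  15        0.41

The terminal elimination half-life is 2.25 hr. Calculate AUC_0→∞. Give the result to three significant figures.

AUC = 143 mg/L·hr

Trapezoidal AUC_0→15:
  [0→2]: (42.09+22.73)/2 × 2 = 64.82
  [2→4]: (22.73+12.28)/2 × 2 = 35.01
  [4→4.5]: (12.28+10.52)/2 × 0.5 = 5.7
  [4.5→8.5]: (10.52+3.07)/2 × 4 = 27.18
  [8.5→9]: (3.07+2.63)/2 × 0.5 = 1.425
  [9→11]: (2.63+1.42)/2 × 2 = 4.05
  [11→15]: (1.42+0.41)/2 × 4 = 3.66
  Sum = 141.845 mg/L·hr
k_e = ln2 / t½ = 0.693147 / 2.25 = 0.3081 hr^-1
Extrapolated tail: C_last / k_e = 0.41 / 0.3081 = 1.331
AUC_0→∞ = 141.845 + 1.331 = 143.176 mg/L·hr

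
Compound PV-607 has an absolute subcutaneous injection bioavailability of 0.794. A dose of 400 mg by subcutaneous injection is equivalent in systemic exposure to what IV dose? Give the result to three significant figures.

D_iv = 318 mg

Systemic exposure from an extravascular dose = F × D_ev, so the equivalent IV dose is F × D_ev.
D_iv = F × D_ev = 0.794 × 400 = 317.6 mg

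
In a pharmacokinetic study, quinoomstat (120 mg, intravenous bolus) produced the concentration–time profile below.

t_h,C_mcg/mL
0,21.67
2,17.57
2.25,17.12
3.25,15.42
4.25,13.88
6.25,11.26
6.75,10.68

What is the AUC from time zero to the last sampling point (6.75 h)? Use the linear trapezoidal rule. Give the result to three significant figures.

AUC = 105 mcg/mL·h

Trapezoidal AUC_0→6.75:
  [0→2]: (21.67+17.57)/2 × 2 = 39.24
  [2→2.25]: (17.57+17.12)/2 × 0.25 = 4.33625
  [2.25→3.25]: (17.12+15.42)/2 × 1 = 16.27
  [3.25→4.25]: (15.42+13.88)/2 × 1 = 14.65
  [4.25→6.25]: (13.88+11.26)/2 × 2 = 25.14
  [6.25→6.75]: (11.26+10.68)/2 × 0.5 = 5.485
  Sum = 105.12125 mcg/mL·h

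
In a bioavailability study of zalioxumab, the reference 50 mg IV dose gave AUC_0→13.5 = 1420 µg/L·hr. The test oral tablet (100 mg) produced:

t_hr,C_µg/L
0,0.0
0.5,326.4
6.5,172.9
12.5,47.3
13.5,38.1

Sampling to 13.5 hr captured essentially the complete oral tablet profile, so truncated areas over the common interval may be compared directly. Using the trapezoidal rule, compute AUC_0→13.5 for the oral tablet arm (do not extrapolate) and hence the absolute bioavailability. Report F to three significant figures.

F = 0.804

Trapezoidal AUC_0→13.5 (oral tablet):
  [0→0.5]: (0.0+326.4)/2 × 0.5 = 81.6
  [0.5→6.5]: (326.4+172.9)/2 × 6 = 1497.9
  [6.5→12.5]: (172.9+47.3)/2 × 6 = 660.6
  [12.5→13.5]: (47.3+38.1)/2 × 1 = 42.7
  Sum = 2282.8 µg/L·hr
F = (AUC_ev/D_ev)/(AUC_iv/D_iv) = (2282.8/100)/(1420/50) = 22.828/28.4 = 0.8038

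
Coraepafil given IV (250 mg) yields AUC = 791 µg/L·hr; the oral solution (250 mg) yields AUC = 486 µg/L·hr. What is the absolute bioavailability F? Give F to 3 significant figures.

F = 0.614

F = (AUC_ev / D_ev) / (AUC_iv / D_iv)
  = (486/250) / (791/250)
  = 1.944 / 3.164 = 0.6144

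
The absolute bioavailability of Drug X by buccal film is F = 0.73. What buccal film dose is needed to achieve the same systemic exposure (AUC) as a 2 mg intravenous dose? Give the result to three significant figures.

For equal systemic exposure: F × D_ev = D_iv
D_ev = D_iv / F = 2 / 0.73 = 2.73973 mg

D_buccal = 2.74 mg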